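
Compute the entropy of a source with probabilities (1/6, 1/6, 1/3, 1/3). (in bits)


H = -sum(p_i * log2(p_i)). Terms: -(1/6)*log2(1/6) = 0.430827; -(1/6)*log2(1/6) = 0.430827; -(1/3)*log2(1/3) = 0.528321; -(1/3)*log2(1/3) = 0.528321. H = 0.430827 + 0.430827 + 0.528321 + 0.528321 = 1.9183

1.9183 bits


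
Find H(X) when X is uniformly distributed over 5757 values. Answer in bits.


H = log2(n) = log2(5757) = 12.4911

12.4911 bits


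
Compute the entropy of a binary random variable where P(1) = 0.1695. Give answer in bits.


H = -p*log2(p) - (1-p)*log2(1-p). -0.1695*log2(0.1695) = 0.434029; -0.8305*log2(0.8305) = 0.222531. H = 0.434029 + 0.222531 = 0.6566

0.6566 bits


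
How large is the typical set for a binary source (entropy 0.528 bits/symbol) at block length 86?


log2|A_typical| = nH = 86 * 0.528 = 45.408, so |A_typical| ~ 2^45.408 = 4.668e+13

4.668e+13


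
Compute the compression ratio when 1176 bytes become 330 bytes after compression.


Ratio = original / compressed = 1176 / 330 = 3.5636

3.5636


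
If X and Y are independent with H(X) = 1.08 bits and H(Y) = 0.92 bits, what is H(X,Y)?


For independent variables, H(X,Y) = H(X) + H(Y) = 1.08 + 0.92 = 2.0

2.0 bits


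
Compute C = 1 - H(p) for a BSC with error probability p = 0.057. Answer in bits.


H(p) = -p*log2(p) - (1-p)*log2(1-p) = -0.057*log2(0.057) - 0.943*log2(0.943) = 0.235575 + 0.079844 = 0.3154. C = 1 - H(p) = 1 - 0.3154 = 0.6846

0.6846 bits


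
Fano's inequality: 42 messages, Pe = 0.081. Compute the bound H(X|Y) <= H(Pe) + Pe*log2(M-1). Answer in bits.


H(Pe) = -Pe*log2(Pe) - (1-Pe)*log2(1-Pe) = -0.081*log2(0.081) - 0.919*log2(0.919) = 0.293701 + 0.111992 = 0.4057. Pe*log2(M-1) = 0.081*log2(41) = 0.433962. Bound = H(Pe) + Pe*log2(M-1) = 0.293701 + 0.111992 + 0.433962 = 0.8397

0.8397 bits


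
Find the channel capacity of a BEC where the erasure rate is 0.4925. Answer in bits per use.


C = 1 - epsilon = 1 - 0.4925 = 0.5075

0.5075 bits


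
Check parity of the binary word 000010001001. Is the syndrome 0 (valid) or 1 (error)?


Syndrome = XOR of all bits = 0 XOR 0 XOR 0 XOR 0 XOR 1 XOR 0 XOR 0 XOR 0 XOR 1 XOR 0 XOR 0 XOR 1 = 1

1


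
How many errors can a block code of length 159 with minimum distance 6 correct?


Correction capability = floor((d-1)/2) = floor((6-1)/2) = 2

2 errors


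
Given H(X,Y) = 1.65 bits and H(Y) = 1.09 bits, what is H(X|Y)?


H(X|Y) = H(X,Y) - H(Y) = 1.65 - 1.09 = 0.56

0.56 bits


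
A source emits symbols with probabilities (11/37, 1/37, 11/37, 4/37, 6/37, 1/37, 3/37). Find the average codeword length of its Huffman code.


Huffman construction (repeatedly merge the two least-probable nodes; each merge adds 1 bit to every symbol beneath it): 1/37 + 1/37 = 2/37; 2/37 + 3/37 = 5/37; 4/37 + 5/37 = 9/37; 6/37 + 9/37 = 15/37; 11/37 + 11/37 = 22/37; 15/37 + 22/37 = 1. Resulting codeword lengths (in the order the probabilities were given): (2, 5, 2, 3, 2, 5, 4). L_avg = sum(p_i * l_i) = 11/37*2 + 1/37*5 + 11/37*2 + 4/37*3 + 6/37*2 + 1/37*5 + 3/37*4 = 90/37 = 2.4324

2.4324 bits


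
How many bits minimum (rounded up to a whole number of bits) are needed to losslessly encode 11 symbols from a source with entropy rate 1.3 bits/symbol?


Minimum bits >= n * H = 11 * 1.3 = 14.3, rounded up to a whole number of bits = 15

15 bits


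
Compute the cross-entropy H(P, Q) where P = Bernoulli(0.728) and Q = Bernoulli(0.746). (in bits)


H(P,Q) = -p*log2(q) - (1-p)*log2(1-q). -0.728*log2(0.746) = 0.307764; -0.272*log2(0.254) = 0.537771. H(P,Q) = 0.307764 + 0.537771 = 0.8455

0.8455 bits


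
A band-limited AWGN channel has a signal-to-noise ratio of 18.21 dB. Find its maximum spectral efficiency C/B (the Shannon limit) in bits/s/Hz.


SNR_linear = 10^(18.21/10) = 66.2217; C/B = log2(1 + SNR_linear) = log2(1 + 66.2217) = 6.0709

6.0709 bits/s/Hz


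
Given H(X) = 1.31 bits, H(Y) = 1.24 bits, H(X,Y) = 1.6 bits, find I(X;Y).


I(X;Y) = H(X) + H(Y) - H(X,Y) = 1.31 + 1.24 - 1.6 = 0.95

0.95 bits


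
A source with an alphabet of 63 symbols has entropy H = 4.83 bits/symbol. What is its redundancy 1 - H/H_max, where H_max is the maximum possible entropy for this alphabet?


H_max = log2(K) = log2(63) = 5.9773 bits/symbol. Redundancy = 1 - H/H_max = 1 - 4.83/5.9773 = 1 - 0.8081 = 0.1919

0.1919


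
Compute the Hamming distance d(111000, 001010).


Count differing positions: ^ ^ . . ^ . = 3 differences

3


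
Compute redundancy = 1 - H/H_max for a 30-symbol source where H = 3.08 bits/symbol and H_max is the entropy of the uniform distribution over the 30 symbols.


H_max = log2(K) = log2(30) = 4.9069 bits/symbol. Redundancy = 1 - H/H_max = 1 - 3.08/4.9069 = 1 - 0.6277 = 0.3723

0.3723


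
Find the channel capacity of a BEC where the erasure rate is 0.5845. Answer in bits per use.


C = 1 - epsilon = 1 - 0.5845 = 0.4155

0.4155 bits


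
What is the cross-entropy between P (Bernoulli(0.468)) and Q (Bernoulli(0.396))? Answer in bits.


H(P,Q) = -p*log2(q) - (1-p)*log2(1-q). -0.468*log2(0.396) = 0.625448; -0.532*log2(0.604) = 0.386966. H(P,Q) = 0.625448 + 0.386966 = 1.0124

1.0124 bits


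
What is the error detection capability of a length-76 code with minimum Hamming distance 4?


Detection capability = d_min - 1 = 4 - 1 = 3

3 errors


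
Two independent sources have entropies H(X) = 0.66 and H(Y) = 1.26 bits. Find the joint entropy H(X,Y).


For independent variables, H(X,Y) = H(X) + H(Y) = 0.66 + 1.26 = 1.92

1.92 bits


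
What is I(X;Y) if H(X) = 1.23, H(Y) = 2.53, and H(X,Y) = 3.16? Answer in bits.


I(X;Y) = H(X) + H(Y) - H(X,Y) = 1.23 + 2.53 - 3.16 = 0.6

0.6 bits


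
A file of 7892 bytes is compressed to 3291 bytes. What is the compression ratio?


Ratio = original / compressed = 7892 / 3291 = 2.3981

2.3981


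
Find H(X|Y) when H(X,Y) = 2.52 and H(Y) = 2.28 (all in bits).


H(X|Y) = H(X,Y) - H(Y) = 2.52 - 2.28 = 0.24

0.24 bits


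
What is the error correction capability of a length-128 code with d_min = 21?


Correction capability = floor((d-1)/2) = floor((21-1)/2) = 10

10 errors


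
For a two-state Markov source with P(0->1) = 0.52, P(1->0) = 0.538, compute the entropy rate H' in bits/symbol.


Stationary distribution: pi_0 = p10/(p01+p10) = 0.5085, pi_1 = 0.4915. Entropy rate H' = pi_0*H(p01) + pi_1*H(p10) = 0.5085*0.9988 + 0.4915*0.9958 = 0.9974

0.9974 bits/symbol


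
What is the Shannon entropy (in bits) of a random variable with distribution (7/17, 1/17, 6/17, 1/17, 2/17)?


H = -sum(p_i * log2(p_i)). Terms: -(7/17)*log2(7/17) = 0.527103; -(1/17)*log2(1/17) = 0.240439; -(6/17)*log2(6/17) = 0.530294; -(1/17)*log2(1/17) = 0.240439; -(2/17)*log2(2/17) = 0.363231. H = 0.527103 + 0.240439 + 0.530294 + 0.240439 + 0.363231 = 1.9015

1.9015 bits


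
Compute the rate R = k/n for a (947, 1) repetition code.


Rate = k/n = 1/947

1/947


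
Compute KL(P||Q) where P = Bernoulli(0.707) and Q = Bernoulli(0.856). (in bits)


KL = p*log2(p/q) + (1-p)*log2((1-p)/(1-q)) = 0.707*log2(0.707/0.856) + 0.293*log2(0.293/0.144) = 0.1052

0.1052 bits


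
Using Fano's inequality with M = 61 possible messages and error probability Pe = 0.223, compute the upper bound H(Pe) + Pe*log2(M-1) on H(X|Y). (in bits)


H(Pe) = -Pe*log2(Pe) - (1-Pe)*log2(1-Pe) = -0.223*log2(0.223) - 0.777*log2(0.777) = 0.482769 + 0.282838 = 0.7656. Pe*log2(M-1) = 0.223*log2(60) = 1.317237. Bound = H(Pe) + Pe*log2(M-1) = 0.482769 + 0.282838 + 1.317237 = 2.0828

2.0828 bits


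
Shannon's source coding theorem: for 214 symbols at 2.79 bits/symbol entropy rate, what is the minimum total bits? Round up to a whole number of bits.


Minimum bits >= n * H = 214 * 2.79 = 597.06, rounded up to a whole number of bits = 598

598 bits


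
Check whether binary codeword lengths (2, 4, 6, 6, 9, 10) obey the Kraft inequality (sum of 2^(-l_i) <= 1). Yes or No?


Kraft sum = sum(2^(-l_i)) = 0.3467, need <= 1. Result: satisfied (a binary prefix-free code with these lengths exists)

Yes


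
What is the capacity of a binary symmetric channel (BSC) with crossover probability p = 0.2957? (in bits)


H(p) = -p*log2(p) - (1-p)*log2(1-p) = -0.2957*log2(0.2957) - 0.7043*log2(0.7043) = 0.519780 + 0.356191 = 0.876. C = 1 - H(p) = 1 - 0.876 = 0.124

0.124 bits


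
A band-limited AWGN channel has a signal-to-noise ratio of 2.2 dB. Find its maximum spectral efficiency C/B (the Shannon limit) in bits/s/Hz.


SNR_linear = 10^(2.2/10) = 1.6596; C/B = log2(1 + SNR_linear) = log2(1 + 1.6596) = 1.4112

1.4112 bits/s/Hz


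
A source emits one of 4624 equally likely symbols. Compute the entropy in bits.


H = log2(n) = log2(4624) = 12.1749

12.1749 bits


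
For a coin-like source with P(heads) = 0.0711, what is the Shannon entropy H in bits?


H = -p*log2(p) - (1-p)*log2(1-p). -0.0711*log2(0.0711) = 0.271176; -0.9289*log2(0.9289) = 0.098839. H = 0.271176 + 0.098839 = 0.37

0.37 bits


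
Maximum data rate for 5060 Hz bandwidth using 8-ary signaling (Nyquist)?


Rate = 2 * B * log2(M) = 2 * 5060 * 3.0 = 30360.0

30360.0 bps


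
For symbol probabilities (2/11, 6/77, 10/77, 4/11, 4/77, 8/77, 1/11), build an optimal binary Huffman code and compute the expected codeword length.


Huffman construction (repeatedly merge the two least-probable nodes; each merge adds 1 bit to every symbol beneath it): 4/77 + 6/77 = 10/77; 1/11 + 8/77 = 15/77; 10/77 + 10/77 = 20/77; 2/11 + 15/77 = 29/77; 20/77 + 4/11 = 48/77; 29/77 + 48/77 = 1. Resulting codeword lengths (in the order the probabilities were given): (2, 4, 3, 2, 4, 3, 3). L_avg = sum(p_i * l_i) = 2/11*2 + 6/77*4 + 10/77*3 + 4/11*2 + 4/77*4 + 8/77*3 + 1/11*3 = 199/77 = 2.5844

2.5844 bits


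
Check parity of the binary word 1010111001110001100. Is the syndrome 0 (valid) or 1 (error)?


Syndrome = XOR of all bits = 1 XOR 0 XOR 1 XOR 0 XOR 1 XOR 1 XOR 1 XOR 0 XOR 0 XOR 1 XOR 1 XOR 1 XOR 0 XOR 0 XOR 0 XOR 1 XOR 1 XOR 0 XOR 0 = 0

0


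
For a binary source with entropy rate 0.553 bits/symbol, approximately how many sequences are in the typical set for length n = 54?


log2|A_typical| = nH = 54 * 0.553 = 29.862, so |A_typical| ~ 2^29.862 = 9.758e+08

9.758e+08


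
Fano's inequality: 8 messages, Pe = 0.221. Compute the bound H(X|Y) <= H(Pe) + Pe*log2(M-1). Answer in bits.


H(Pe) = -Pe*log2(Pe) - (1-Pe)*log2(1-Pe) = -0.221*log2(0.221) - 0.779*log2(0.779) = 0.481312 + 0.280677 = 0.762. Pe*log2(M-1) = 0.221*log2(7) = 0.620425. Bound = H(Pe) + Pe*log2(M-1) = 0.481312 + 0.280677 + 0.620425 = 1.3824

1.3824 bits


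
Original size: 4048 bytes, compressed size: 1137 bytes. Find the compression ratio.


Ratio = original / compressed = 4048 / 1137 = 3.5602

3.5602


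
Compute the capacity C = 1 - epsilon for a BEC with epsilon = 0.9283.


C = 1 - epsilon = 1 - 0.9283 = 0.0717

0.0717 bits


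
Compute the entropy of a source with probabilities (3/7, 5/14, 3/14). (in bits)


H = -sum(p_i * log2(p_i)). Terms: -(3/7)*log2(3/7) = 0.523882; -(5/14)*log2(5/14) = 0.530510; -(3/14)*log2(3/14) = 0.476227. H = 0.523882 + 0.530510 + 0.476227 = 1.5306

1.5306 bits


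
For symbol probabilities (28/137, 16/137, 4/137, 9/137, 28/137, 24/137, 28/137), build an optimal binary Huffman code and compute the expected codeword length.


Huffman construction (repeatedly merge the two least-probable nodes; each merge adds 1 bit to every symbol beneath it): 4/137 + 9/137 = 13/137; 13/137 + 16/137 = 29/137; 24/137 + 28/137 = 52/137; 28/137 + 28/137 = 56/137; 29/137 + 52/137 = 81/137; 56/137 + 81/137 = 1. Resulting codeword lengths (in the order the probabilities were given): (3, 3, 4, 4, 2, 3, 2). L_avg = sum(p_i * l_i) = 28/137*3 + 16/137*3 + 4/137*4 + 9/137*4 + 28/137*2 + 24/137*3 + 28/137*2 = 368/137 = 2.6861

2.6861 bits


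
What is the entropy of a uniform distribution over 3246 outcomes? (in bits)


H = log2(n) = log2(3246) = 11.6644

11.6644 bits


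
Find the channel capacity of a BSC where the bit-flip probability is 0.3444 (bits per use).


H(p) = -p*log2(p) - (1-p)*log2(1-p) = -0.3444*log2(0.3444) - 0.6556*log2(0.6556) = 0.529633 + 0.399334 = 0.929. C = 1 - H(p) = 1 - 0.929 = 0.071

0.071 bits


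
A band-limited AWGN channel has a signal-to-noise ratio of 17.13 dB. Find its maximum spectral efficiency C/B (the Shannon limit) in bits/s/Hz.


SNR_linear = 10^(17.13/10) = 51.6416; C/B = log2(1 + SNR_linear) = log2(1 + 51.6416) = 5.7181

5.7181 bits/s/Hz


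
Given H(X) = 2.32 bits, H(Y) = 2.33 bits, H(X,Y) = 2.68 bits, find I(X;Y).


I(X;Y) = H(X) + H(Y) - H(X,Y) = 2.32 + 2.33 - 2.68 = 1.97

1.97 bits


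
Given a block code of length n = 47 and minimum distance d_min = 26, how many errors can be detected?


Detection capability = d_min - 1 = 26 - 1 = 25

25 errors


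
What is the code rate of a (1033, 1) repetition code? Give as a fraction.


Rate = k/n = 1/1033

1/1033


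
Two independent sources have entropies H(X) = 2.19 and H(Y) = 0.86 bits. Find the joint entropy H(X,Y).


For independent variables, H(X,Y) = H(X) + H(Y) = 2.19 + 0.86 = 3.05

3.05 bits


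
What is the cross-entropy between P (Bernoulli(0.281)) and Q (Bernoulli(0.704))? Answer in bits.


H(P,Q) = -p*log2(q) - (1-p)*log2(1-q). -0.281*log2(0.704) = 0.142285; -0.719*log2(0.296) = 1.262802. H(P,Q) = 0.142285 + 1.262802 = 1.4051

1.4051 bits


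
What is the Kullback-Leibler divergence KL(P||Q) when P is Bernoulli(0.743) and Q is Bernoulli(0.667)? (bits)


KL = p*log2(p/q) + (1-p)*log2((1-p)/(1-q)) = 0.743*log2(0.743/0.667) + 0.257*log2(0.257/0.333) = 0.0196

0.0196 bits


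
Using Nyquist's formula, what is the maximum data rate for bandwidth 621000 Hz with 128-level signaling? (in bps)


Rate = 2 * B * log2(M) = 2 * 621000 * 7.0 = 8694000.0

8694000.0 bps


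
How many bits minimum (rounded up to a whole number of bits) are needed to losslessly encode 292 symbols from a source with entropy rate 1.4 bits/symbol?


Minimum bits >= n * H = 292 * 1.4 = 408.8, rounded up to a whole number of bits = 409

409 bits


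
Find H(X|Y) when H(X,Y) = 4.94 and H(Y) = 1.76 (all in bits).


H(X|Y) = H(X,Y) - H(Y) = 4.94 - 1.76 = 3.18

3.18 bits


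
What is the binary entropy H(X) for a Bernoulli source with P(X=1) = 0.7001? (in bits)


H = -p*log2(p) - (1-p)*log2(1-p). -0.7001*log2(0.7001) = 0.360108; -0.2999*log2(0.2999) = 0.521060. H = 0.360108 + 0.521060 = 0.8812

0.8812 bits


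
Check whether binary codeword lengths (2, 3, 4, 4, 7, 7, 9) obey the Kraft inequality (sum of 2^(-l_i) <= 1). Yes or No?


Kraft sum = sum(2^(-l_i)) = 0.5176, need <= 1. Result: satisfied (a binary prefix-free code with these lengths exists)

Yes


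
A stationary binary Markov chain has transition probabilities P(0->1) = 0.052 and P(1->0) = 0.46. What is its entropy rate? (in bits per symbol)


Stationary distribution: pi_0 = p10/(p01+p10) = 0.8984, pi_1 = 0.1016. Entropy rate H' = pi_0*H(p01) + pi_1*H(p10) = 0.8984*0.2948 + 0.1016*0.9954 = 0.366

0.366 bits/symbol


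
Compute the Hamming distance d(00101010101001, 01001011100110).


Count differing positions: . ^ ^ . . . . ^ . . ^ ^ ^ ^ = 7 differences

7


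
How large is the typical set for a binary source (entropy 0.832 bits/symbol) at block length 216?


log2|A_typical| = nH = 216 * 0.832 = 179.712, so |A_typical| ~ 2^179.712 = 1.255e+54

1.255e+54


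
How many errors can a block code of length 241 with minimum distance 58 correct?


Correction capability = floor((d-1)/2) = floor((58-1)/2) = 28

28 errors


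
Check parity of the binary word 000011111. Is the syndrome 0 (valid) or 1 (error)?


Syndrome = XOR of all bits = 0 XOR 0 XOR 0 XOR 0 XOR 1 XOR 1 XOR 1 XOR 1 XOR 1 = 1

1


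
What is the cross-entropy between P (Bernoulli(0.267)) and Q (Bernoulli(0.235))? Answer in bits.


H(P,Q) = -p*log2(q) - (1-p)*log2(1-q). -0.267*log2(0.235) = 0.557834; -0.733*log2(0.765) = 0.283281. H(P,Q) = 0.557834 + 0.283281 = 0.8411

0.8411 bits


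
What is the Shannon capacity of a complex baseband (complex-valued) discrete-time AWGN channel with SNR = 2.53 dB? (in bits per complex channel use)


SNR_linear = 10^(2.53/10) = 1.7906; C = log2(1 + SNR_linear) = log2(1 + 1.7906) = 1.4806

1.4806 bits/channel use


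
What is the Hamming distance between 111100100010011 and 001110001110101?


Count differing positions: ^ ^ . . ^ . ^ . ^ ^ . . ^ ^ . = 8 differences

8


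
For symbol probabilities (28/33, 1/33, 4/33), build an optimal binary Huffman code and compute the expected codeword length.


Huffman construction (repeatedly merge the two least-probable nodes; each merge adds 1 bit to every symbol beneath it): 1/33 + 4/33 = 5/33; 5/33 + 28/33 = 1. Resulting codeword lengths (in the order the probabilities were given): (1, 2, 2). L_avg = sum(p_i * l_i) = 28/33*1 + 1/33*2 + 4/33*2 = 38/33 = 1.1515

1.1515 bits


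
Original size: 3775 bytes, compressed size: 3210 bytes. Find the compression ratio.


Ratio = original / compressed = 3775 / 3210 = 1.176

1.176


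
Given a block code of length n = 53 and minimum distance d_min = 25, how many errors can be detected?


Detection capability = d_min - 1 = 25 - 1 = 24

24 errors


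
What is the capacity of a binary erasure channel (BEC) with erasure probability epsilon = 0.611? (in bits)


C = 1 - epsilon = 1 - 0.611 = 0.389

0.389 bits


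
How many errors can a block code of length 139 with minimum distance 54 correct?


Correction capability = floor((d-1)/2) = floor((54-1)/2) = 26

26 errors


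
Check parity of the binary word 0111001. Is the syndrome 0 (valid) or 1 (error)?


Syndrome = XOR of all bits = 0 XOR 1 XOR 1 XOR 1 XOR 0 XOR 0 XOR 1 = 0

0


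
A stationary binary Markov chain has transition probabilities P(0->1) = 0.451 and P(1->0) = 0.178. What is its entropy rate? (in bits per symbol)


Stationary distribution: pi_0 = p10/(p01+p10) = 0.283, pi_1 = 0.717. Entropy rate H' = pi_0*H(p01) + pi_1*H(p10) = 0.283*0.9931 + 0.717*0.6757 = 0.7655

0.7655 bits/symbol


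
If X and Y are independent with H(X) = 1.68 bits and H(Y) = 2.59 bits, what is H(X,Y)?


For independent variables, H(X,Y) = H(X) + H(Y) = 1.68 + 2.59 = 4.27

4.27 bits


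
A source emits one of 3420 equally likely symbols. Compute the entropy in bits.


H = log2(n) = log2(3420) = 11.7398

11.7398 bits


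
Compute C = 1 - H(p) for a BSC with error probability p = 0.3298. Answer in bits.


H(p) = -p*log2(p) - (1-p)*log2(1-p) = -0.3298*log2(0.3298) - 0.6702*log2(0.6702) = 0.527791 + 0.386931 = 0.9147. C = 1 - H(p) = 1 - 0.9147 = 0.0853

0.0853 bits


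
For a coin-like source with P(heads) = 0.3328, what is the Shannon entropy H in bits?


H = -p*log2(p) - (1-p)*log2(1-p). -0.3328*log2(0.3328) = 0.528244; -0.6672*log2(0.6672) = 0.389517. H = 0.528244 + 0.389517 = 0.9178

0.9178 bits


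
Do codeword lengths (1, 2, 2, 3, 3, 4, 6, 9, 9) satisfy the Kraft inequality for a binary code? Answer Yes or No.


Kraft sum = sum(2^(-l_i)) = 1.332, need <= 1. Result: violated (a binary prefix-free code with these lengths cannot exist)

No


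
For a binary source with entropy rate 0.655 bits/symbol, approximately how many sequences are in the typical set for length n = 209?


log2|A_typical| = nH = 209 * 0.655 = 136.895, so |A_typical| ~ 2^136.895 = 1.620e+41

1.620e+41


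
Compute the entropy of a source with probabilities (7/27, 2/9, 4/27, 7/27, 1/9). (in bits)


H = -sum(p_i * log2(p_i)). Terms: -(7/27)*log2(7/27) = 0.504916; -(2/9)*log2(2/9) = 0.482206; -(4/27)*log2(4/27) = 0.408131; -(7/27)*log2(7/27) = 0.504916; -(1/9)*log2(1/9) = 0.352214. H = 0.504916 + 0.482206 + 0.408131 + 0.504916 + 0.352214 = 2.2524

2.2524 bits


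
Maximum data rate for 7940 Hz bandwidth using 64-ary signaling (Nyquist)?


Rate = 2 * B * log2(M) = 2 * 7940 * 6.0 = 95280.0

95280.0 bps


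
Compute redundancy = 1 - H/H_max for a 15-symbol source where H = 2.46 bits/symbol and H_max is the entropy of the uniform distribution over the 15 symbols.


H_max = log2(K) = log2(15) = 3.9069 bits/symbol. Redundancy = 1 - H/H_max = 1 - 2.46/3.9069 = 1 - 0.6297 = 0.3703

0.3703


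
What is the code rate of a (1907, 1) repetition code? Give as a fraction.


Rate = k/n = 1/1907

1/1907


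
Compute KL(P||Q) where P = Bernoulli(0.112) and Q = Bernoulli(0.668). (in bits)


KL = p*log2(p/q) + (1-p)*log2((1-p)/(1-q)) = 0.112*log2(0.112/0.668) + 0.888*log2(0.888/0.332) = 0.9719

0.9719 bits


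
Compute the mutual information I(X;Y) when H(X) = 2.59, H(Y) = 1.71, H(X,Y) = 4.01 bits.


I(X;Y) = H(X) + H(Y) - H(X,Y) = 2.59 + 1.71 - 4.01 = 0.29

0.29 bits


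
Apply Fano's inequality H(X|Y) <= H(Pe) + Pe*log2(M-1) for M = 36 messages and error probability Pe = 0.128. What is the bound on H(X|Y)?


H(Pe) = -Pe*log2(Pe) - (1-Pe)*log2(1-Pe) = -0.128*log2(0.128) - 0.872*log2(0.872) = 0.379620 + 0.172307 = 0.5519. Pe*log2(M-1) = 0.128*log2(35) = 0.656548. Bound = H(Pe) + Pe*log2(M-1) = 0.379620 + 0.172307 + 0.656548 = 1.2085

1.2085 bits


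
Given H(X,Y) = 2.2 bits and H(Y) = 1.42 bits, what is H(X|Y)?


H(X|Y) = H(X,Y) - H(Y) = 2.2 - 1.42 = 0.78

0.78 bits


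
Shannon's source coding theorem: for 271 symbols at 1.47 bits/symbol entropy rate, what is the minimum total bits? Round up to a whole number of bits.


Minimum bits >= n * H = 271 * 1.47 = 398.37, rounded up to a whole number of bits = 399

399 bits


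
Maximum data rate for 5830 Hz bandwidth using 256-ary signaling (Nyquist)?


Rate = 2 * B * log2(M) = 2 * 5830 * 8.0 = 93280.0

93280.0 bps


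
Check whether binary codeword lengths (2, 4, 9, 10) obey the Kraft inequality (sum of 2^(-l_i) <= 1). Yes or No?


Kraft sum = sum(2^(-l_i)) = 0.3154, need <= 1. Result: satisfied (a binary prefix-free code with these lengths exists)

Yes


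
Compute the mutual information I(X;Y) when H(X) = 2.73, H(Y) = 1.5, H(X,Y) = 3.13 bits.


I(X;Y) = H(X) + H(Y) - H(X,Y) = 2.73 + 1.5 - 3.13 = 1.1

1.1 bits


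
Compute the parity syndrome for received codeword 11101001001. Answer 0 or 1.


Syndrome = XOR of all bits = 1 XOR 1 XOR 1 XOR 0 XOR 1 XOR 0 XOR 0 XOR 1 XOR 0 XOR 0 XOR 1 = 0

0


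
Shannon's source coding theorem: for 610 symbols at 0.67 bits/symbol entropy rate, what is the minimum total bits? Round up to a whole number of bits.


Minimum bits >= n * H = 610 * 0.67 = 408.7, rounded up to a whole number of bits = 409

409 bits


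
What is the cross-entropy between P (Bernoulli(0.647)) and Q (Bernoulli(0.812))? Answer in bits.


H(P,Q) = -p*log2(q) - (1-p)*log2(1-q). -0.647*log2(0.812) = 0.194390; -0.353*log2(0.188) = 0.851152. H(P,Q) = 0.194390 + 0.851152 = 1.0455

1.0455 bits


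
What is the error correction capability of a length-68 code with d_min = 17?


Correction capability = floor((d-1)/2) = floor((17-1)/2) = 8

8 errors


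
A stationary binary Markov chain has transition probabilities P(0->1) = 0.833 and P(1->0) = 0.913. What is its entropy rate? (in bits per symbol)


Stationary distribution: pi_0 = p10/(p01+p10) = 0.5229, pi_1 = 0.4771. Entropy rate H' = pi_0*H(p01) + pi_1*H(p10) = 0.5229*0.6508 + 0.4771*0.4264 = 0.5437

0.5437 bits/symbol


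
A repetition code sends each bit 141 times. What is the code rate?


Rate = k/n = 1/141

1/141


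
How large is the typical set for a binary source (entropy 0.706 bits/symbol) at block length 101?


log2|A_typical| = nH = 101 * 0.706 = 71.306, so |A_typical| ~ 2^71.306 = 2.919e+21

2.919e+21


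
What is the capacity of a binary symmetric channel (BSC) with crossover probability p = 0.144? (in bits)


H(p) = -p*log2(p) - (1-p)*log2(1-p) = -0.144*log2(0.144) - 0.856*log2(0.856) = 0.402604 + 0.192016 = 0.5946. C = 1 - H(p) = 1 - 0.5946 = 0.4054

0.4054 bits


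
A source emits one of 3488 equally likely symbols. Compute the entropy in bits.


H = log2(n) = log2(3488) = 11.7682

11.7682 bits


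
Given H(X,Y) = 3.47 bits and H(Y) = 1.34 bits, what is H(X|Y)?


H(X|Y) = H(X,Y) - H(Y) = 3.47 - 1.34 = 2.13

2.13 bits


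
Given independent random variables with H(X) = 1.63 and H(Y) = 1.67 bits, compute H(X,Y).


For independent variables, H(X,Y) = H(X) + H(Y) = 1.63 + 1.67 = 3.3

3.3 bits


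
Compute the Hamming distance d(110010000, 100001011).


Count differing positions: . ^ . . ^ ^ . ^ ^ = 5 differences

5


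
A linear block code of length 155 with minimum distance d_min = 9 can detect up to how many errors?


Detection capability = d_min - 1 = 9 - 1 = 8

8 errors


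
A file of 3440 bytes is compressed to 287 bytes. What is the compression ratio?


Ratio = original / compressed = 3440 / 287 = 11.9861

11.9861


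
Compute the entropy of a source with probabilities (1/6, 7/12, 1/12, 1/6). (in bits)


H = -sum(p_i * log2(p_i)). Terms: -(1/6)*log2(1/6) = 0.430827; -(7/12)*log2(7/12) = 0.453604; -(1/12)*log2(1/12) = 0.298747; -(1/6)*log2(1/6) = 0.430827. H = 0.430827 + 0.453604 + 0.298747 + 0.430827 = 1.614

1.614 bits


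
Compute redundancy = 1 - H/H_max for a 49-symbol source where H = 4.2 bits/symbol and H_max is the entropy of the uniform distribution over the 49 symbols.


H_max = log2(K) = log2(49) = 5.6147 bits/symbol. Redundancy = 1 - H/H_max = 1 - 4.2/5.6147 = 1 - 0.748 = 0.252

0.252


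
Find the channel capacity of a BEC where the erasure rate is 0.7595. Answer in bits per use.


C = 1 - epsilon = 1 - 0.7595 = 0.2405

0.2405 bits


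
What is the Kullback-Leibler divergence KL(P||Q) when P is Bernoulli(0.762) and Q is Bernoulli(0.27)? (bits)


KL = p*log2(p/q) + (1-p)*log2((1-p)/(1-q)) = 0.762*log2(0.762/0.27) + 0.238*log2(0.238/0.73) = 0.7558

0.7558 bits


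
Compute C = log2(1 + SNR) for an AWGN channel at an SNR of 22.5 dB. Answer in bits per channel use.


SNR_linear = 10^(22.5/10) = 177.8279; C = log2(1 + SNR_linear) = log2(1 + 177.8279) = 7.4824

7.4824 bits/channel use


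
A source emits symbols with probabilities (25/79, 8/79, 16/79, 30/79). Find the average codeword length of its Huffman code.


Huffman construction (repeatedly merge the two least-probable nodes; each merge adds 1 bit to every symbol beneath it): 8/79 + 16/79 = 24/79; 24/79 + 25/79 = 49/79; 30/79 + 49/79 = 1. Resulting codeword lengths (in the order the probabilities were given): (2, 3, 3, 1). L_avg = sum(p_i * l_i) = 25/79*2 + 8/79*3 + 16/79*3 + 30/79*1 = 152/79 = 1.9241

1.9241 bits


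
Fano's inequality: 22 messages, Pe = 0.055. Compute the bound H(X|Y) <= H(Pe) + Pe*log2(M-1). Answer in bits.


H(Pe) = -Pe*log2(Pe) - (1-Pe)*log2(1-Pe) = -0.055*log2(0.055) - 0.945*log2(0.945) = 0.230143 + 0.077125 = 0.3073. Pe*log2(M-1) = 0.055*log2(21) = 0.241577. Bound = H(Pe) + Pe*log2(M-1) = 0.230143 + 0.077125 + 0.241577 = 0.5488

0.5488 bits


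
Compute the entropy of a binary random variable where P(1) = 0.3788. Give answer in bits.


H = -p*log2(p) - (1-p)*log2(1-p). -0.3788*log2(0.3788) = 0.530506; -0.6212*log2(0.6212) = 0.426684. H = 0.530506 + 0.426684 = 0.9572

0.9572 bits


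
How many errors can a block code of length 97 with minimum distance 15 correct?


Correction capability = floor((d-1)/2) = floor((15-1)/2) = 7

7 errors


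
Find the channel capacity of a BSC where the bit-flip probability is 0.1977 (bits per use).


H(p) = -p*log2(p) - (1-p)*log2(1-p) = -0.1977*log2(0.1977) - 0.8023*log2(0.8023) = 0.462344 + 0.254960 = 0.7173. C = 1 - H(p) = 1 - 0.7173 = 0.2827

0.2827 bits


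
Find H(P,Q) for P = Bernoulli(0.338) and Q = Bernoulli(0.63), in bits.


H(P,Q) = -p*log2(q) - (1-p)*log2(1-q). -0.338*log2(0.63) = 0.225303; -0.662*log2(0.37) = 0.949575. H(P,Q) = 0.225303 + 0.949575 = 1.1749

1.1749 bits


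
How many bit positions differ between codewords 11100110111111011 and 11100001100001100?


Count differing positions: . . . . . ^ ^ ^ . ^ ^ ^ ^ . ^ ^ ^ = 10 differences

10


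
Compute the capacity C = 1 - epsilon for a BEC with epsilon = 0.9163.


C = 1 - epsilon = 1 - 0.9163 = 0.0837

0.0837 bits


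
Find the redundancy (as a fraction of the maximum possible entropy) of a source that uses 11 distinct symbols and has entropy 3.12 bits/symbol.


H_max = log2(K) = log2(11) = 3.4594 bits/symbol. Redundancy = 1 - H/H_max = 1 - 3.12/3.4594 = 1 - 0.9019 = 0.0981

0.0981


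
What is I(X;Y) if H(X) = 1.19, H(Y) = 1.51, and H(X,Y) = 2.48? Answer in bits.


I(X;Y) = H(X) + H(Y) - H(X,Y) = 1.19 + 1.51 - 2.48 = 0.22

0.22 bits


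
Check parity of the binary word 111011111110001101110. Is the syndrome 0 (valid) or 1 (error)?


Syndrome = XOR of all bits = 1 XOR 1 XOR 1 XOR 0 XOR 1 XOR 1 XOR 1 XOR 1 XOR 1 XOR 1 XOR 1 XOR 0 XOR 0 XOR 0 XOR 1 XOR 1 XOR 0 XOR 1 XOR 1 XOR 1 XOR 0 = 1

1


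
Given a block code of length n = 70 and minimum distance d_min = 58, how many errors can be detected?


Detection capability = d_min - 1 = 58 - 1 = 57

57 errors


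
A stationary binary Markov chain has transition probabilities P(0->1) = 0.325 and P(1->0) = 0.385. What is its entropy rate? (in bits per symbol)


Stationary distribution: pi_0 = p10/(p01+p10) = 0.5423, pi_1 = 0.4577. Entropy rate H' = pi_0*H(p01) + pi_1*H(p10) = 0.5423*0.9097 + 0.4577*0.9615 = 0.9334

0.9334 bits/symbol


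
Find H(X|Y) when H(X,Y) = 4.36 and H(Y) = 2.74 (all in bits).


H(X|Y) = H(X,Y) - H(Y) = 4.36 - 2.74 = 1.62

1.62 bits


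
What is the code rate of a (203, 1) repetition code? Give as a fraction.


Rate = k/n = 1/203

1/203


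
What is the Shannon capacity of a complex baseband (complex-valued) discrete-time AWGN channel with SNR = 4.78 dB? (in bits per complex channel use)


SNR_linear = 10^(4.78/10) = 3.0061; C = log2(1 + SNR_linear) = log2(1 + 3.0061) = 2.0022

2.0022 bits/channel use


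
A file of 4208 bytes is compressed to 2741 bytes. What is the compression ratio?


Ratio = original / compressed = 4208 / 2741 = 1.5352

1.5352


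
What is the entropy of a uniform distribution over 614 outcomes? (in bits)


H = log2(n) = log2(614) = 9.2621

9.2621 bits


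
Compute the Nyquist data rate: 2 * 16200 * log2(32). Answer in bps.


Rate = 2 * B * log2(M) = 2 * 16200 * 5.0 = 162000.0

162000.0 bps


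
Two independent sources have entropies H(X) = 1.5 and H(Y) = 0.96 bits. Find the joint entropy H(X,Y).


For independent variables, H(X,Y) = H(X) + H(Y) = 1.5 + 0.96 = 2.46

2.46 bits


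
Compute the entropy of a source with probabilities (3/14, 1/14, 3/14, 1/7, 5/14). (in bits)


H = -sum(p_i * log2(p_i)). Terms: -(3/14)*log2(3/14) = 0.476227; -(1/14)*log2(1/14) = 0.271954; -(3/14)*log2(3/14) = 0.476227; -(1/7)*log2(1/7) = 0.401051; -(5/14)*log2(5/14) = 0.530510. H = 0.476227 + 0.271954 + 0.476227 + 0.401051 + 0.530510 = 2.156

2.156 bits


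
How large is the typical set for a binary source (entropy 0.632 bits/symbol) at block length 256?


log2|A_typical| = nH = 256 * 0.632 = 161.792, so |A_typical| ~ 2^161.792 = 5.061e+48

5.061e+48


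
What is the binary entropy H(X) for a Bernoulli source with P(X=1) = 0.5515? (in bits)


H = -p*log2(p) - (1-p)*log2(1-p). -0.5515*log2(0.5515) = 0.473500; -0.4485*log2(0.4485) = 0.518834. H = 0.473500 + 0.518834 = 0.9923

0.9923 bits


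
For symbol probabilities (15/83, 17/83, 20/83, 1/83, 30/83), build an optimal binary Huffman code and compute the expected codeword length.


Huffman construction (repeatedly merge the two least-probable nodes; each merge adds 1 bit to every symbol beneath it): 1/83 + 15/83 = 16/83; 16/83 + 17/83 = 33/83; 20/83 + 30/83 = 50/83; 33/83 + 50/83 = 1. Resulting codeword lengths (in the order the probabilities were given): (3, 2, 2, 3, 2). L_avg = sum(p_i * l_i) = 15/83*3 + 17/83*2 + 20/83*2 + 1/83*3 + 30/83*2 = 182/83 = 2.1928

2.1928 bits


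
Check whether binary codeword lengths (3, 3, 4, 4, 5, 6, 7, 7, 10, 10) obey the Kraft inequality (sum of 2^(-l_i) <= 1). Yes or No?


Kraft sum = sum(2^(-l_i)) = 0.4395, need <= 1. Result: satisfied (a binary prefix-free code with these lengths exists)

Yes


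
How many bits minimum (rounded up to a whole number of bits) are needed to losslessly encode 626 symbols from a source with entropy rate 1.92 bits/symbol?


Minimum bits >= n * H = 626 * 1.92 = 1201.92, rounded up to a whole number of bits = 1202

1202 bits


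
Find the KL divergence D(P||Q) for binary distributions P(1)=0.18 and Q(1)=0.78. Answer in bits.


KL = p*log2(p/q) + (1-p)*log2((1-p)/(1-q)) = 0.18*log2(0.18/0.78) + 0.82*log2(0.82/0.22) = 1.1757

1.1757 bits


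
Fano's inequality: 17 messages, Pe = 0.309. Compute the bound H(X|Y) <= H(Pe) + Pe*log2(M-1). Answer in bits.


H(Pe) = -Pe*log2(Pe) - (1-Pe)*log2(1-Pe) = -0.309*log2(0.309) - 0.691*log2(0.691) = 0.523545 + 0.368470 = 0.892. Pe*log2(M-1) = 0.309*log2(16) = 1.236000. Bound = H(Pe) + Pe*log2(M-1) = 0.523545 + 0.368470 + 1.236000 = 2.128

2.128 bits


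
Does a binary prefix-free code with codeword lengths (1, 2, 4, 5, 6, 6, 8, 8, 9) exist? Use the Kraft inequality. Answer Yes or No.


Kraft sum = sum(2^(-l_i)) = 0.8848, need <= 1. Result: satisfied (a binary prefix-free code with these lengths exists)

Yes


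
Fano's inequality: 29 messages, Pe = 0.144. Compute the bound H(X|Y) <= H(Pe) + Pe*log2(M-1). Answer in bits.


H(Pe) = -Pe*log2(Pe) - (1-Pe)*log2(1-Pe) = -0.144*log2(0.144) - 0.856*log2(0.856) = 0.402604 + 0.192016 = 0.5946. Pe*log2(M-1) = 0.144*log2(28) = 0.692259. Bound = H(Pe) + Pe*log2(M-1) = 0.402604 + 0.192016 + 0.692259 = 1.2869

1.2869 bits


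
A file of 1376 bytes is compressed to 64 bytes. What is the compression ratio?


Ratio = original / compressed = 1376 / 64 = 21.5

21.5


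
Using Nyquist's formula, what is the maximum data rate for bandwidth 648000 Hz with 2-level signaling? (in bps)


Rate = 2 * B * log2(M) = 2 * 648000 * 1.0 = 1296000.0

1296000.0 bps


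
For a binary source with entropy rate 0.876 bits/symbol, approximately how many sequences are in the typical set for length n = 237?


log2|A_typical| = nH = 237 * 0.876 = 207.612, so |A_typical| ~ 2^207.612 = 3.144e+62

3.144e+62


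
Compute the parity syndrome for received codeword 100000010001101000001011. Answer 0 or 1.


Syndrome = XOR of all bits = 1 XOR 0 XOR 0 XOR 0 XOR 0 XOR 0 XOR 0 XOR 1 XOR 0 XOR 0 XOR 0 XOR 1 XOR 1 XOR 0 XOR 1 XOR 0 XOR 0 XOR 0 XOR 0 XOR 0 XOR 1 XOR 0 XOR 1 XOR 1 = 0

0


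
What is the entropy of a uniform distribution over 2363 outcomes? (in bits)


H = log2(n) = log2(2363) = 11.2064

11.2064 bits


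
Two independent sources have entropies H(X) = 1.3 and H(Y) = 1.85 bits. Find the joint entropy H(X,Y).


For independent variables, H(X,Y) = H(X) + H(Y) = 1.3 + 1.85 = 3.15

3.15 bits


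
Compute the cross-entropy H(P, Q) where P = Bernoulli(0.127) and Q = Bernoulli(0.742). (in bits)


H(P,Q) = -p*log2(q) - (1-p)*log2(1-q). -0.127*log2(0.742) = 0.054675; -0.873*log2(0.258) = 1.706328. H(P,Q) = 0.054675 + 1.706328 = 1.761

1.761 bits


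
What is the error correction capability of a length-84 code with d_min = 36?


Correction capability = floor((d-1)/2) = floor((36-1)/2) = 17

17 errors


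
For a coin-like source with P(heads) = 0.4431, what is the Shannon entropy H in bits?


H = -p*log2(p) - (1-p)*log2(1-p). -0.4431*log2(0.4431) = 0.520330; -0.5569*log2(0.5569) = 0.470308. H = 0.520330 + 0.470308 = 0.9906

0.9906 bits


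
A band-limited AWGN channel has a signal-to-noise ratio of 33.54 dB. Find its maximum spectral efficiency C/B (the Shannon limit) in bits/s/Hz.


SNR_linear = 10^(33.54/10) = 2259.4358; C/B = log2(1 + SNR_linear) = log2(1 + 2259.4358) = 11.1424

11.1424 bits/s/Hz


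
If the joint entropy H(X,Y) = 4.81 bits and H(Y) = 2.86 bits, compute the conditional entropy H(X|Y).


H(X|Y) = H(X,Y) - H(Y) = 4.81 - 2.86 = 1.95

1.95 bits


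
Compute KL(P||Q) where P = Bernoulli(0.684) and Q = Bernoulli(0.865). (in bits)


KL = p*log2(p/q) + (1-p)*log2((1-p)/(1-q)) = 0.684*log2(0.684/0.865) + 0.316*log2(0.316/0.135) = 0.156

0.156 bits


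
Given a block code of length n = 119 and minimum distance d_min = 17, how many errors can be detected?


Detection capability = d_min - 1 = 17 - 1 = 16

16 errors


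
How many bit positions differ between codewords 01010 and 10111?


Count differing positions: ^ ^ ^ . ^ = 4 differences

4


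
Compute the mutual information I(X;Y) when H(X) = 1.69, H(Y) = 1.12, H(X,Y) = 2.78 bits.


I(X;Y) = H(X) + H(Y) - H(X,Y) = 1.69 + 1.12 - 2.78 = 0.03

0.03 bits


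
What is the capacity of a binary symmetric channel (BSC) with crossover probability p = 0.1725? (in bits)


H(p) = -p*log2(p) - (1-p)*log2(1-p) = -0.1725*log2(0.1725) - 0.8275*log2(0.8275) = 0.437345 + 0.226047 = 0.6634. C = 1 - H(p) = 1 - 0.6634 = 0.3366

0.3366 bits


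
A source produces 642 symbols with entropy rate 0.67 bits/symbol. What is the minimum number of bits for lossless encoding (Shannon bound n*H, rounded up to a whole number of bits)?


Minimum bits >= n * H = 642 * 0.67 = 430.14, rounded up to a whole number of bits = 431

431 bits


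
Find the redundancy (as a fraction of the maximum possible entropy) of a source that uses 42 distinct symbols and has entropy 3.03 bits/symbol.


H_max = log2(K) = log2(42) = 5.3923 bits/symbol. Redundancy = 1 - H/H_max = 1 - 3.03/5.3923 = 1 - 0.5619 = 0.4381

0.4381


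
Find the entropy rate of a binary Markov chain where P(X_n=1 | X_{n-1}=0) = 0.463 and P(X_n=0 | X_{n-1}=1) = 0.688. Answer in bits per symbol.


Stationary distribution: pi_0 = p10/(p01+p10) = 0.5977, pi_1 = 0.4023. Entropy rate H' = pi_0*H(p01) + pi_1*H(p10) = 0.5977*0.996 + 0.4023*0.8955 = 0.9556

0.9556 bits/symbol


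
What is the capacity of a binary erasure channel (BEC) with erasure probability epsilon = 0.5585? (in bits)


C = 1 - epsilon = 1 - 0.5585 = 0.4415

0.4415 bits


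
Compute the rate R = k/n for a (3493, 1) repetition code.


Rate = k/n = 1/3493

1/3493


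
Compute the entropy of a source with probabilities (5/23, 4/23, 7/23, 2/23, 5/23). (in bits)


H = -sum(p_i * log2(p_i)). Terms: -(5/23)*log2(5/23) = 0.478616; -(4/23)*log2(4/23) = 0.438880; -(7/23)*log2(7/23) = 0.522324; -(2/23)*log2(2/23) = 0.306397; -(5/23)*log2(5/23) = 0.478616. H = 0.478616 + 0.438880 + 0.522324 + 0.306397 + 0.478616 = 2.2248

2.2248 bits


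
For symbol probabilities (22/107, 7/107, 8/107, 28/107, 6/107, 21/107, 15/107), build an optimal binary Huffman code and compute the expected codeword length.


Huffman construction (repeatedly merge the two least-probable nodes; each merge adds 1 bit to every symbol beneath it): 6/107 + 7/107 = 13/107; 8/107 + 13/107 = 21/107; 15/107 + 21/107 = 36/107; 21/107 + 22/107 = 43/107; 28/107 + 36/107 = 64/107; 43/107 + 64/107 = 1. Resulting codeword lengths (in the order the probabilities were given): (2, 4, 3, 2, 4, 3, 3). L_avg = sum(p_i * l_i) = 22/107*2 + 7/107*4 + 8/107*3 + 28/107*2 + 6/107*4 + 21/107*3 + 15/107*3 = 284/107 = 2.6542

2.6542 bits


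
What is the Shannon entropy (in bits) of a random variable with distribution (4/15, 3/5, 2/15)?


H = -sum(p_i * log2(p_i)). Terms: -(4/15)*log2(4/15) = 0.508504; -(3/5)*log2(3/5) = 0.442179; -(2/15)*log2(2/15) = 0.387585. H = 0.508504 + 0.442179 + 0.387585 = 1.3383

1.3383 bits


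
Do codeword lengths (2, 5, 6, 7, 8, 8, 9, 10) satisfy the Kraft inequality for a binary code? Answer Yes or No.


Kraft sum = sum(2^(-l_i)) = 0.3154, need <= 1. Result: satisfied (a binary prefix-free code with these lengths exists)

Yes


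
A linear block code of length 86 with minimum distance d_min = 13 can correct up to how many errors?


Correction capability = floor((d-1)/2) = floor((13-1)/2) = 6

6 errors
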